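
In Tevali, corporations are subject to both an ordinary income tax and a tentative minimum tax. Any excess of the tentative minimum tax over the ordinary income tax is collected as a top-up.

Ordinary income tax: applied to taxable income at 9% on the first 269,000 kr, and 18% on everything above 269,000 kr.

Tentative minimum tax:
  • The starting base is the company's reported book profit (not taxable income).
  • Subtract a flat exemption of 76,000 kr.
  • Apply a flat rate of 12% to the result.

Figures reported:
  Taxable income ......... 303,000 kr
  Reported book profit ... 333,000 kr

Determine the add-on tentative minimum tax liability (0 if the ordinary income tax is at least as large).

510 kr

Ordinary income tax:
  269,000 kr × 9% = 24,210 kr
  34,000 kr × 18% = 6,120 kr
  → 30,330 kr

Tentative minimum tax:
  Base (reported book profit): 333,000 kr
  Less exemption 76,000 kr → base 257,000 kr
  257,000 kr × 12% = 30,840 kr

Excess of tentative minimum tax over ordinary income tax: 30,840 kr − 30,330 kr = 510 kr.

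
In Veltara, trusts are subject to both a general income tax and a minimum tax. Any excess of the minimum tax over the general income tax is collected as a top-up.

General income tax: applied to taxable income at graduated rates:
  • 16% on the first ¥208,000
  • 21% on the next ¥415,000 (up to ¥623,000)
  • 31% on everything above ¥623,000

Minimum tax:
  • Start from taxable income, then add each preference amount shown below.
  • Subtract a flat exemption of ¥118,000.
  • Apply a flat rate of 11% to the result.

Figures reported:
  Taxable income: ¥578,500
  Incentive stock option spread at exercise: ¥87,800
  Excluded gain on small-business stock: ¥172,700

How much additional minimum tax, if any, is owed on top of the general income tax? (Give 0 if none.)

General income tax:
  ¥208,000 × 16% = ¥33,280
  ¥370,500 × 21% = ¥77,805
  → ¥111,085

Minimum tax:
  Adjusted income: ¥578,500 + ¥87,800 + ¥172,700 = ¥839,000
  Less exemption ¥118,000 → base ¥721,000
  ¥721,000 × 11% = ¥79,310

¥79,310 ≤ ¥111,085, so no add-on is due.

¥0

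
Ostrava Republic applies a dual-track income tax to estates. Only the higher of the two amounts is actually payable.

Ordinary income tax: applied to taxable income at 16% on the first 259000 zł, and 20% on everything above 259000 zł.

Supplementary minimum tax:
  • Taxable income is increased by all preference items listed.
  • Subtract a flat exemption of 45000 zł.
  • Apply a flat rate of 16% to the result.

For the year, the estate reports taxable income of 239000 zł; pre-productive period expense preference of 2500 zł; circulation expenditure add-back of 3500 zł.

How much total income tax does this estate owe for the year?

38240 zł

Ordinary income tax:
  239000 zł × 16% = 38240 zł

Supplementary minimum tax:
  Adjusted income: 239000 zł + 2500 zł + 3500 zł = 245000 zł
  Less exemption 45000 zł → base 200000 zł
  200000 zł × 16% = 32000 zł

38240 zł > 32000 zł, so the ordinary income tax governs.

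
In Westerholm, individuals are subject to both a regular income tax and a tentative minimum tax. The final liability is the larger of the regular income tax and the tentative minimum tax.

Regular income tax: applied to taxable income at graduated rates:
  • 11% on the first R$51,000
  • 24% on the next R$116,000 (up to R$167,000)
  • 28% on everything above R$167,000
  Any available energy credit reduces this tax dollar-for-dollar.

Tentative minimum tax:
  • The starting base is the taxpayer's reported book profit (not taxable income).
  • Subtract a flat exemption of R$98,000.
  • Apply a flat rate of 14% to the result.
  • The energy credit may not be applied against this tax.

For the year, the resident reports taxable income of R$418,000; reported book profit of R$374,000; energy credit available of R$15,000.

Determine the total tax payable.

Regular income tax:
  R$51,000 × 11% = R$5,610
  R$116,000 × 24% = R$27,840
  R$251,000 × 28% = R$70,280
  → R$103,730
  Less energy credit R$15,000 → R$88,730

Tentative minimum tax:
  Base (reported book profit): R$374,000
  Less exemption R$98,000 → base R$276,000
  R$276,000 × 14% = R$38,640

R$88,730 > R$38,640, so the regular income tax governs.

R$88,730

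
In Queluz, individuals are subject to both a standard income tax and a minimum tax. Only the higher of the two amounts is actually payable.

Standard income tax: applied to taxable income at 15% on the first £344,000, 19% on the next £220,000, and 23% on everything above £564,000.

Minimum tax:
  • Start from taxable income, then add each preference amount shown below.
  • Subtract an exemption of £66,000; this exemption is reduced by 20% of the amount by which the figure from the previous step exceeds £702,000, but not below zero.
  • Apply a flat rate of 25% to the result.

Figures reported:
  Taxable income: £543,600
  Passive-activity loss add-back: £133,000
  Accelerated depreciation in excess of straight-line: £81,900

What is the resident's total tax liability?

Minimum tax:
  Adjusted income: £543,600 + £133,000 + £81,900 = £758,500
  Exemption: £66,000 − 20% × (£758,500 − £702,000) = £66,000 − £11,300 = £54,700
  Base: £758,500 − £54,700 = £703,800
  £703,800 × 25% = £175,950

Standard income tax:
  £344,000 × 15% = £51,600
  £199,600 × 19% = £37,924
  → £89,524

£175,950 > £89,524, so the minimum tax is the binding amount.

£175,950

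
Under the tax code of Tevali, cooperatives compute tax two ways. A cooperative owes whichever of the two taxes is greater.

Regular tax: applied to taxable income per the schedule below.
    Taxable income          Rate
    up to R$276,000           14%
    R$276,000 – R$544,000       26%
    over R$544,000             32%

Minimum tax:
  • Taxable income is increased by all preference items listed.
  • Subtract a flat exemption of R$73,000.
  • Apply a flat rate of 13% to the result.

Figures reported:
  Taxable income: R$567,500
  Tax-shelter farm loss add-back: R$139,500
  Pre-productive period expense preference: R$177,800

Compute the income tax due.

Regular tax:
  R$276,000 × 14% = R$38,640
  R$268,000 × 26% = R$69,680
  R$23,500 × 32% = R$7,520
  → R$115,840

Minimum tax:
  Adjusted income: R$567,500 + R$139,500 + R$177,800 = R$884,800
  Less exemption R$73,000 → base R$811,800
  R$811,800 × 13% = R$105,534

R$115,840 > R$105,534, so the regular tax governs.

R$115,840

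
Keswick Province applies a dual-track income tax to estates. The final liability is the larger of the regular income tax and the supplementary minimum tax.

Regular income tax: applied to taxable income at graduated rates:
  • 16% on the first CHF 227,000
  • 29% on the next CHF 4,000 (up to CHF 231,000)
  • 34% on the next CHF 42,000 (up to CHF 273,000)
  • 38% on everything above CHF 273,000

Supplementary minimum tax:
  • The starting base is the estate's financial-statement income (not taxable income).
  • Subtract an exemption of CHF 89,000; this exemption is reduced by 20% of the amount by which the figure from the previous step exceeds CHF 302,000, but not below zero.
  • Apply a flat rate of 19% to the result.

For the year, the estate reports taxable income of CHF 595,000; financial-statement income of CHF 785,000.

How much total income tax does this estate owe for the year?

Regular income tax:
  CHF 227,000 × 16% = CHF 36,320
  CHF 4,000 × 29% = CHF 1,160
  CHF 42,000 × 34% = CHF 14,280
  CHF 322,000 × 38% = CHF 122,360
  → CHF 174,120

Supplementary minimum tax:
  Base (financial-statement income): CHF 785,000
  Exemption: 20% × (CHF 785,000 − CHF 302,000) = CHF 96,600 ≥ CHF 89,000, so the exemption is fully phased out
  Base: CHF 785,000 − CHF 0 = CHF 785,000
  CHF 785,000 × 19% = CHF 149,150

CHF 174,120 > CHF 149,150, so the regular income tax governs.

CHF 174,120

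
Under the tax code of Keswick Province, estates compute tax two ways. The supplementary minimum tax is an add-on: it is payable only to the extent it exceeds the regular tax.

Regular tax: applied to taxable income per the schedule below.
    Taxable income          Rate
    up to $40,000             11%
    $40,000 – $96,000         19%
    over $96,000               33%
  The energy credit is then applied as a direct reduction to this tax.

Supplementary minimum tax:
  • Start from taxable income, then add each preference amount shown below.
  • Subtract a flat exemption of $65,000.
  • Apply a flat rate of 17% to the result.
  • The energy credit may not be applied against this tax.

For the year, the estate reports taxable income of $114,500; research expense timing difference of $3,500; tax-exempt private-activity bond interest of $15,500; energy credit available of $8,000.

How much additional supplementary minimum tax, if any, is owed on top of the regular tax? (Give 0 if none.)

$0

Regular tax:
  $40,000 × 11% = $4,400
  $56,000 × 19% = $10,640
  $18,500 × 33% = $6,105
  → $21,145
  Less energy credit $8,000 → $13,145

Supplementary minimum tax:
  Adjusted income: $114,500 + $3,500 + $15,500 = $133,500
  Less exemption $65,000 → base $68,500
  $68,500 × 17% = $11,645

$11,645 ≤ $13,145, so no add-on is due.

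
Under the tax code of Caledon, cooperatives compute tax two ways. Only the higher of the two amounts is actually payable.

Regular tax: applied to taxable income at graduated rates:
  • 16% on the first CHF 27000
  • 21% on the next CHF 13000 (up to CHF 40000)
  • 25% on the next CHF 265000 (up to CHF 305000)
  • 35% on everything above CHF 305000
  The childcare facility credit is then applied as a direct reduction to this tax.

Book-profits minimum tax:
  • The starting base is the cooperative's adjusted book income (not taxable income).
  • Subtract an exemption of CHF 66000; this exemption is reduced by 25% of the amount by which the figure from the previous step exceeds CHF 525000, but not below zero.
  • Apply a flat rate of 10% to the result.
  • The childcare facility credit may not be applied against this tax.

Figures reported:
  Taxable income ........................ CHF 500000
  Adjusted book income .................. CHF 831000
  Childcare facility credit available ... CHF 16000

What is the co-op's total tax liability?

CHF 125550

Book-profits minimum tax:
  Base (adjusted book income): CHF 831000
  Exemption: 25% × (CHF 831000 − CHF 525000) = CHF 76500 ≥ CHF 66000, so the exemption is fully phased out
  Base: CHF 831000 − CHF 0 = CHF 831000
  CHF 831000 × 10% = CHF 83100

Regular tax:
  CHF 27000 × 16% = CHF 4320
  CHF 13000 × 21% = CHF 2730
  CHF 265000 × 25% = CHF 66250
  CHF 195000 × 35% = CHF 68250
  → CHF 141550
  Less childcare facility credit CHF 16000 → CHF 125550

CHF 125550 > CHF 83100, so the regular tax governs.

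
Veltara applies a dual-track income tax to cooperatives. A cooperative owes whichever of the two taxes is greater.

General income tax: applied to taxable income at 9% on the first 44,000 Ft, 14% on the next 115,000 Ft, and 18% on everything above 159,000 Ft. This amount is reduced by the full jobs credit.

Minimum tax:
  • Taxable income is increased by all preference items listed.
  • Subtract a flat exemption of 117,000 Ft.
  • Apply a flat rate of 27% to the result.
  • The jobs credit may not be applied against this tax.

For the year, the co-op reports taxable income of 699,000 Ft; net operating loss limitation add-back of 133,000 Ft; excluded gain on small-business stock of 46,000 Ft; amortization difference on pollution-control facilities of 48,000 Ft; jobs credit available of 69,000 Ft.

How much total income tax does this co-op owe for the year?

General income tax:
  44,000 Ft × 9% = 3,960 Ft
  115,000 Ft × 14% = 16,100 Ft
  540,000 Ft × 18% = 97,200 Ft
  → 117,260 Ft
  Less jobs credit 69,000 Ft → 48,260 Ft

Minimum tax:
  Adjusted income: 699,000 Ft + 133,000 Ft + 46,000 Ft + 48,000 Ft = 926,000 Ft
  Less exemption 117,000 Ft → base 809,000 Ft
  809,000 Ft × 27% = 218,430 Ft

218,430 Ft > 48,260 Ft, so the minimum tax is the binding amount.

218,430 Ft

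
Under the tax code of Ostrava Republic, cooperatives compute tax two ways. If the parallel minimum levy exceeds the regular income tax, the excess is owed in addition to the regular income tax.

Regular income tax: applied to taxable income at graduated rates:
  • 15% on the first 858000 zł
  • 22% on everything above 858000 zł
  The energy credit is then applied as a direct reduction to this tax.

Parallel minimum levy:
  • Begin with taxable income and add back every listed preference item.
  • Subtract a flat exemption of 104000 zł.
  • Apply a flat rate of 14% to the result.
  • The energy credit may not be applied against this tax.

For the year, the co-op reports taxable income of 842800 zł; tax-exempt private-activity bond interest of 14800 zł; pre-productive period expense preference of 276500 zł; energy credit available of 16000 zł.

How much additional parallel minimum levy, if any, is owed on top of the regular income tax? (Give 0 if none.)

33794 zł

Regular income tax:
  842800 zł × 15% = 126420 zł
  Less energy credit 16000 zł → 110420 zł

Parallel minimum levy:
  Adjusted income: 842800 zł + 14800 zł + 276500 zł = 1134100 zł
  Less exemption 104000 zł → base 1030100 zł
  1030100 zł × 14% = 144214 zł

Excess of parallel minimum levy over regular income tax: 144214 zł − 110420 zł = 33794 zł.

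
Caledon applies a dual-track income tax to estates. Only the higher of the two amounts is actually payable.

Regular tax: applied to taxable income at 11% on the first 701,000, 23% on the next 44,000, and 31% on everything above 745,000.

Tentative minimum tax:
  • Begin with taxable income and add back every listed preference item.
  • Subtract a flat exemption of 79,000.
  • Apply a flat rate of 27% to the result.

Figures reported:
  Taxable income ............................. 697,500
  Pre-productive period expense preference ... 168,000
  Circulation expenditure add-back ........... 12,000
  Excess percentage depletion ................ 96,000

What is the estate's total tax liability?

Tentative minimum tax:
  Adjusted income: 697,500 + 168,000 + 12,000 + 96,000 = 973,500
  Less exemption 79,000 → base 894,500
  894,500 × 27% = 241,515

Regular tax:
  697,500 × 11% = 76,725

241,515 > 76,725, so the tentative minimum tax is the binding amount.

241,515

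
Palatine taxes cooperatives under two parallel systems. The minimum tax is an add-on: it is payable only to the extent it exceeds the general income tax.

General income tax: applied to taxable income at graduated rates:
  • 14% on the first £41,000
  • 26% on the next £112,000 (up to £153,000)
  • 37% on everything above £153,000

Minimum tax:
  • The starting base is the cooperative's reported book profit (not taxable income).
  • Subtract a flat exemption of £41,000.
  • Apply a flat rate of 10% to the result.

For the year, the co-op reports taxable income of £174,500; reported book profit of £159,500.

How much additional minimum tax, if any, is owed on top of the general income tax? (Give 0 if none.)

General income tax:
  £41,000 × 14% = £5,740
  £112,000 × 26% = £29,120
  £21,500 × 37% = £7,955
  → £42,815

Minimum tax:
  Base (reported book profit): £159,500
  Less exemption £41,000 → base £118,500
  £118,500 × 10% = £11,850

£11,850 ≤ £42,815, so no add-on is due.

£0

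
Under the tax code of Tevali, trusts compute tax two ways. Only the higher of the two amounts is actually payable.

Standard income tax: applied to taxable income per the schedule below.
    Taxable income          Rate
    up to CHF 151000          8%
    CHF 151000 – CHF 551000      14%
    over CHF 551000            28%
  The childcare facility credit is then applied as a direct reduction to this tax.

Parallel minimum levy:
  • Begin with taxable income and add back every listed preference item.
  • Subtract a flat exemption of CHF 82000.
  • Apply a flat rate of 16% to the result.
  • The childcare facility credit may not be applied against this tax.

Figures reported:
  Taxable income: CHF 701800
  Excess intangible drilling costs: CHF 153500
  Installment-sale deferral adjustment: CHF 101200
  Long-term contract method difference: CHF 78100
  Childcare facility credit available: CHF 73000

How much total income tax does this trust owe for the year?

CHF 152416

Parallel minimum levy:
  Adjusted income: CHF 701800 + CHF 153500 + CHF 101200 + CHF 78100 = CHF 1034600
  Less exemption CHF 82000 → base CHF 952600
  CHF 952600 × 16% = CHF 152416

Standard income tax:
  CHF 151000 × 8% = CHF 12080
  CHF 400000 × 14% = CHF 56000
  CHF 150800 × 28% = CHF 42224
  → CHF 110304
  Less childcare facility credit CHF 73000 → CHF 37304

CHF 152416 > CHF 37304, so the parallel minimum levy is the binding amount.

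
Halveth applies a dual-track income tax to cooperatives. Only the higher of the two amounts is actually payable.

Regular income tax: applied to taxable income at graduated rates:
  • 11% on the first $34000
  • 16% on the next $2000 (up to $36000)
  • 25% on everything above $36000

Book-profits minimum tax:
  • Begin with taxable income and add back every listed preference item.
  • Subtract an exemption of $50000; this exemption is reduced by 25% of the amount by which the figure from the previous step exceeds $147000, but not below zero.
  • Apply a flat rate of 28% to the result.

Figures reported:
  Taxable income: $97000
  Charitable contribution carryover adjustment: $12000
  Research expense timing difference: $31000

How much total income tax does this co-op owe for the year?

Book-profits minimum tax:
  Adjusted income: $97000 + $12000 + $31000 = $140000
  Exemption: $140000 ≤ $147000, so full $50000 applies
  Base: $140000 − $50000 = $90000
  $90000 × 28% = $25200

Regular income tax:
  $34000 × 11% = $3740
  $2000 × 16% = $320
  $61000 × 25% = $15250
  → $19310

$25200 > $19310, so the book-profits minimum tax is the binding amount.

$25200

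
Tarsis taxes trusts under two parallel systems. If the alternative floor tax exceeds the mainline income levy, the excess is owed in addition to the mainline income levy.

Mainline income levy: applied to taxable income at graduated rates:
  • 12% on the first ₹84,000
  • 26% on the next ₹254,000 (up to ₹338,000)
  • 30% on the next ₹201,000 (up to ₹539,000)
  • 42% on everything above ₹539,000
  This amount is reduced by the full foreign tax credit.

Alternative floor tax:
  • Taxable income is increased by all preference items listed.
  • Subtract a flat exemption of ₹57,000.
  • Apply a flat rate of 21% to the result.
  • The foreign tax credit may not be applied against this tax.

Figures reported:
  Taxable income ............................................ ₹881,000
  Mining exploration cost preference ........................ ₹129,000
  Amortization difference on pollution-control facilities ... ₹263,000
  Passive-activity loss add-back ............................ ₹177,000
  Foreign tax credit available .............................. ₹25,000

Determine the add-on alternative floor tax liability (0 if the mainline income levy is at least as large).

₹37,470

Mainline income levy:
  ₹84,000 × 12% = ₹10,080
  ₹254,000 × 26% = ₹66,040
  ₹201,000 × 30% = ₹60,300
  ₹342,000 × 42% = ₹143,640
  → ₹280,060
  Less foreign tax credit ₹25,000 → ₹255,060

Alternative floor tax:
  Adjusted income: ₹881,000 + ₹129,000 + ₹263,000 + ₹177,000 = ₹1,450,000
  Less exemption ₹57,000 → base ₹1,393,000
  ₹1,393,000 × 21% = ₹292,530

Excess of alternative floor tax over mainline income levy: ₹292,530 − ₹255,060 = ₹37,470.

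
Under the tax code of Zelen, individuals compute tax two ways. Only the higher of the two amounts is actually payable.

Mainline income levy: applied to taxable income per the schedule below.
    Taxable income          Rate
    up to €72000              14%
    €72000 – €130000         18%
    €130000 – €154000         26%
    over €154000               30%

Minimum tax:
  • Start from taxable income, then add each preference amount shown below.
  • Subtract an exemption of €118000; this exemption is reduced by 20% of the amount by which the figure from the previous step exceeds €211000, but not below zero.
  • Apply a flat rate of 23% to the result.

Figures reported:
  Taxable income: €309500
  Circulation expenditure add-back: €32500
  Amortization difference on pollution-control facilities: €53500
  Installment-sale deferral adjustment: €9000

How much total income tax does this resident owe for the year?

Minimum tax:
  Adjusted income: €309500 + €32500 + €53500 + €9000 = €404500
  Exemption: €118000 − 20% × (€404500 − €211000) = €118000 − €38700 = €79300
  Base: €404500 − €79300 = €325200
  €325200 × 23% = €74796

Mainline income levy:
  €72000 × 14% = €10080
  €58000 × 18% = €10440
  €24000 × 26% = €6240
  €155500 × 30% = €46650
  → €73410

€74796 > €73410, so the minimum tax is the binding amount.

€74796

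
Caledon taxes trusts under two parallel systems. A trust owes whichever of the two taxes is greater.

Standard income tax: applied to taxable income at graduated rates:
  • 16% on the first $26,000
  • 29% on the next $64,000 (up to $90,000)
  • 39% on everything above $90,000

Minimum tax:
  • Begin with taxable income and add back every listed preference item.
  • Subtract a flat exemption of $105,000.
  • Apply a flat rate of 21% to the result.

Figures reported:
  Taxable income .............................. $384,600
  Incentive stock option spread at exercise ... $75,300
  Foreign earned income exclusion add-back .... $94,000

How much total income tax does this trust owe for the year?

Minimum tax:
  Adjusted income: $384,600 + $75,300 + $94,000 = $553,900
  Less exemption $105,000 → base $448,900
  $448,900 × 21% = $94,269

Standard income tax:
  $26,000 × 16% = $4,160
  $64,000 × 29% = $18,560
  $294,600 × 39% = $114,894
  → $137,614

$137,614 > $94,269, so the standard income tax governs.

$137,614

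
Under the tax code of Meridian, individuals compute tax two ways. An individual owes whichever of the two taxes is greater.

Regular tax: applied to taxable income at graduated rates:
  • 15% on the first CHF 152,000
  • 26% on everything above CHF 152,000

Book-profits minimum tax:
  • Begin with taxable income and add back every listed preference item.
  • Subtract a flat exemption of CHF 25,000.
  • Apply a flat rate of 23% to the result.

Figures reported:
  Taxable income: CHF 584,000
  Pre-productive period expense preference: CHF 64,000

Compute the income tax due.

Regular tax:
  CHF 152,000 × 15% = CHF 22,800
  CHF 432,000 × 26% = CHF 112,320
  → CHF 135,120

Book-profits minimum tax:
  Adjusted income: CHF 584,000 + CHF 64,000 = CHF 648,000
  Less exemption CHF 25,000 → base CHF 623,000
  CHF 623,000 × 23% = CHF 143,290

CHF 143,290 > CHF 135,120, so the book-profits minimum tax is the binding amount.

CHF 143,290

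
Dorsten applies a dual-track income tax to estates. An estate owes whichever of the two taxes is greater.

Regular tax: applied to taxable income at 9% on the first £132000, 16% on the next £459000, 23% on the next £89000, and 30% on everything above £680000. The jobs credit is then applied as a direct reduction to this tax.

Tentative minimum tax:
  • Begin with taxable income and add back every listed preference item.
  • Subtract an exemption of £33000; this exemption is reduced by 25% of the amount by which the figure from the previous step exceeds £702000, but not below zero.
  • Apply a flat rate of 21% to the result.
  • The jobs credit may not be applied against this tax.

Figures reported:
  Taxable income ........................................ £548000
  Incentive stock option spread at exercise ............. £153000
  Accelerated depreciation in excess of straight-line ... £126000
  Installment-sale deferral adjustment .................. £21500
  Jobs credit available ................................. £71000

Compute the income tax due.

£178185

Tentative minimum tax:
  Adjusted income: £548000 + £153000 + £126000 + £21500 = £848500
  Exemption: 25% × (£848500 − £702000) = £36625 ≥ £33000, so the exemption is fully phased out
  Base: £848500 − £0 = £848500
  £848500 × 21% = £178185

Regular tax:
  £132000 × 9% = £11880
  £416000 × 16% = £66560
  → £78440
  Less jobs credit £71000 → £7440

£178185 > £7440, so the tentative minimum tax is the binding amount.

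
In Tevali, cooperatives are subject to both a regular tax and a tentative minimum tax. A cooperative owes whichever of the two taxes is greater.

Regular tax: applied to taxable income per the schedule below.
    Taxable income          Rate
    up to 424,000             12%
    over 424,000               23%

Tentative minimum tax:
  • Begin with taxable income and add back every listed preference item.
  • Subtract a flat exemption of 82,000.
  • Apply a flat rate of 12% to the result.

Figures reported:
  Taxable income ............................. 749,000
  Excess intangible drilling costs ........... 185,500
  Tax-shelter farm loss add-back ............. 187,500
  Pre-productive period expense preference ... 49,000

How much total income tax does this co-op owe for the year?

130,680

Regular tax:
  424,000 × 12% = 50,880
  325,000 × 23% = 74,750
  → 125,630

Tentative minimum tax:
  Adjusted income: 749,000 + 185,500 + 187,500 + 49,000 = 1,171,000
  Less exemption 82,000 → base 1,089,000
  1,089,000 × 12% = 130,680

130,680 > 125,630, so the tentative minimum tax is the binding amount.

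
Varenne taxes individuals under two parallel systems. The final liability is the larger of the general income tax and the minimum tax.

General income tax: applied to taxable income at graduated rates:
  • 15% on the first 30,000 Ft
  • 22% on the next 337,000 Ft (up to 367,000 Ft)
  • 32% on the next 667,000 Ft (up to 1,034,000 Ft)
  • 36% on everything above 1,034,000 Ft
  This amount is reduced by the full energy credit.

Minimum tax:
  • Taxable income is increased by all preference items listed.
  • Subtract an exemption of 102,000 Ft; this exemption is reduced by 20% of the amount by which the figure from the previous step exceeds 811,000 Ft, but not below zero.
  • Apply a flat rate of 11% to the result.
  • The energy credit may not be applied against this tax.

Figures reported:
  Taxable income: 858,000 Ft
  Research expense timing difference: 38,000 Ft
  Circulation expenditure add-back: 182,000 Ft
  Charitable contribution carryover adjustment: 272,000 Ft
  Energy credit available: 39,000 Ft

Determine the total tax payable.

Minimum tax:
  Adjusted income: 858,000 Ft + 38,000 Ft + 182,000 Ft + 272,000 Ft = 1,350,000 Ft
  Exemption: 20% × (1,350,000 Ft − 811,000 Ft) = 107,800 Ft ≥ 102,000 Ft, so the exemption is fully phased out
  Base: 1,350,000 Ft − 0 Ft = 1,350,000 Ft
  1,350,000 Ft × 11% = 148,500 Ft

General income tax:
  30,000 Ft × 15% = 4,500 Ft
  337,000 Ft × 22% = 74,140 Ft
  491,000 Ft × 32% = 157,120 Ft
  → 235,760 Ft
  Less energy credit 39,000 Ft → 196,760 Ft

196,760 Ft > 148,500 Ft, so the general income tax governs.

196,760 Ft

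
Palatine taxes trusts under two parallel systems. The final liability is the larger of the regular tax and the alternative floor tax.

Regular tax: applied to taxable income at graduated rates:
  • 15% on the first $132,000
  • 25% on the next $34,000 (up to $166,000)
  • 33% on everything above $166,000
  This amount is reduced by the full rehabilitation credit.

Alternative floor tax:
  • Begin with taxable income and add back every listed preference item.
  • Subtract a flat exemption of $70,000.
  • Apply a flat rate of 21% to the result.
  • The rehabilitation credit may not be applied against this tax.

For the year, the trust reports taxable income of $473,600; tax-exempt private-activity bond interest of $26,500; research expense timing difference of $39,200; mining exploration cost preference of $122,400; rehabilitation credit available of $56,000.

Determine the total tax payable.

$124,257

Regular tax:
  $132,000 × 15% = $19,800
  $34,000 × 25% = $8,500
  $307,600 × 33% = $101,508
  → $129,808
  Less rehabilitation credit $56,000 → $73,808

Alternative floor tax:
  Adjusted income: $473,600 + $26,500 + $39,200 + $122,400 = $661,700
  Less exemption $70,000 → base $591,700
  $591,700 × 21% = $124,257

$124,257 > $73,808, so the alternative floor tax is the binding amount.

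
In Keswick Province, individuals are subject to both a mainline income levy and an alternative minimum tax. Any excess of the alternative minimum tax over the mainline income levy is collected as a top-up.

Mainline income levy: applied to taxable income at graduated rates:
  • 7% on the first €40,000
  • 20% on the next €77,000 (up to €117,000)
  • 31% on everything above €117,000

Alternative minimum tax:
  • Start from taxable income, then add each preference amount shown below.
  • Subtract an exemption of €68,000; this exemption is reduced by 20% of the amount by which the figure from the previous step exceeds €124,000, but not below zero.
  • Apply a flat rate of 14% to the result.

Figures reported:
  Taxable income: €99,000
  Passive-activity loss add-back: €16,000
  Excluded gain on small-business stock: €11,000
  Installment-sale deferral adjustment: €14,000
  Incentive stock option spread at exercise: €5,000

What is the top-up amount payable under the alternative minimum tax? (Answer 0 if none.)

Alternative minimum tax:
  Adjusted income: €99,000 + €16,000 + €11,000 + €14,000 + €5,000 = €145,000
  Exemption: €68,000 − 20% × (€145,000 − €124,000) = €68,000 − €4,200 = €63,800
  Base: €145,000 − €63,800 = €81,200
  €81,200 × 14% = €11,368

Mainline income levy:
  €40,000 × 7% = €2,800
  €59,000 × 20% = €11,800
  → €14,600

€11,368 ≤ €14,600, so no add-on is due.

€0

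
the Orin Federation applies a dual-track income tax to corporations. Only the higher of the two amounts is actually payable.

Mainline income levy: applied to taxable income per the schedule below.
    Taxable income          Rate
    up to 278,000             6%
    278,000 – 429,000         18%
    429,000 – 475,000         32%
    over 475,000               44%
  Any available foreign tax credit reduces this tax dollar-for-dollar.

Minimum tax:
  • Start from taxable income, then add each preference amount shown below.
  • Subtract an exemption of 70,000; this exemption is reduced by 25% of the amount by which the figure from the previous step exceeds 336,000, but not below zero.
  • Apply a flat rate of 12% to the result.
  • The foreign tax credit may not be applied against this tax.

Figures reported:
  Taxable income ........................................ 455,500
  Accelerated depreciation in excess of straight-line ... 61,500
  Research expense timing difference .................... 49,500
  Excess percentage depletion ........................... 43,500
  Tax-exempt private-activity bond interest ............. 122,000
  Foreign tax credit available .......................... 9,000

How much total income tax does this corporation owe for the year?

Mainline income levy:
  278,000 × 6% = 16,680
  151,000 × 18% = 27,180
  26,500 × 32% = 8,480
  → 52,340
  Less foreign tax credit 9,000 → 43,340

Minimum tax:
  Adjusted income: 455,500 + 61,500 + 49,500 + 43,500 + 122,000 = 732,000
  Exemption: 25% × (732,000 − 336,000) = 99,000 ≥ 70,000, so the exemption is fully phased out
  Base: 732,000 − 0 = 732,000
  732,000 × 12% = 87,840

87,840 > 43,340, so the minimum tax is the binding amount.

87,840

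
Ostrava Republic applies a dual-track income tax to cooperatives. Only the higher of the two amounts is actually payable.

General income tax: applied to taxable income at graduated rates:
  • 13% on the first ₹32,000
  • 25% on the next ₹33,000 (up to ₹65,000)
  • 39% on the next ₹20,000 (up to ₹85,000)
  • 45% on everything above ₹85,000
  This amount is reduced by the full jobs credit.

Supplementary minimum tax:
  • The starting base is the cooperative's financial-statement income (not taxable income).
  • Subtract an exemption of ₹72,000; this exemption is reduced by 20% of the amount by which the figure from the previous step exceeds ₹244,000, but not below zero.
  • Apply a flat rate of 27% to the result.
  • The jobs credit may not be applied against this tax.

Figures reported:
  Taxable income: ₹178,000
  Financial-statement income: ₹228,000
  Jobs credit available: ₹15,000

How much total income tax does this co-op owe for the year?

Supplementary minimum tax:
  Base (financial-statement income): ₹228,000
  Exemption: ₹228,000 ≤ ₹244,000, so full ₹72,000 applies
  Base: ₹228,000 − ₹72,000 = ₹156,000
  ₹156,000 × 27% = ₹42,120

General income tax:
  ₹32,000 × 13% = ₹4,160
  ₹33,000 × 25% = ₹8,250
  ₹20,000 × 39% = ₹7,800
  ₹93,000 × 45% = ₹41,850
  → ₹62,060
  Less jobs credit ₹15,000 → ₹47,060

₹47,060 > ₹42,120, so the general income tax governs.

₹47,060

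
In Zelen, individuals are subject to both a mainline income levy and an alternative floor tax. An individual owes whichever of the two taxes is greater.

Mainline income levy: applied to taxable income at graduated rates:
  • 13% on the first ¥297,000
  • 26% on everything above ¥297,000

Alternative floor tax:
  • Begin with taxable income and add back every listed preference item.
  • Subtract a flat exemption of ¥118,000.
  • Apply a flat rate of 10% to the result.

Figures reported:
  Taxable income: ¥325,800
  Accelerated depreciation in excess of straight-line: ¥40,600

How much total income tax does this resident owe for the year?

¥46,098

Mainline income levy:
  ¥297,000 × 13% = ¥38,610
  ¥28,800 × 26% = ¥7,488
  → ¥46,098

Alternative floor tax:
  Adjusted income: ¥325,800 + ¥40,600 = ¥366,400
  Less exemption ¥118,000 → base ¥248,400
  ¥248,400 × 10% = ¥24,840

¥46,098 > ¥24,840, so the mainline income levy governs.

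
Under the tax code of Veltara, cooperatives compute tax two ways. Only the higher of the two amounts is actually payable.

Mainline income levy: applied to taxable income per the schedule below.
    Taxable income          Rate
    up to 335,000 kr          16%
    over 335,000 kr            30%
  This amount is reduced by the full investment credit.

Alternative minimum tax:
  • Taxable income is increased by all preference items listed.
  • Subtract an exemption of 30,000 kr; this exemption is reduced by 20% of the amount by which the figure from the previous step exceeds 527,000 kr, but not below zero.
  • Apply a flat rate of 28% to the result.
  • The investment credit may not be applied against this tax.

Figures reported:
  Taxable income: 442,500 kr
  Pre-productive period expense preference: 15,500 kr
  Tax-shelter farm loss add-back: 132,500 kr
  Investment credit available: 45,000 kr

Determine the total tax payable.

160,496 kr

Mainline income levy:
  335,000 kr × 16% = 53,600 kr
  107,500 kr × 30% = 32,250 kr
  → 85,850 kr
  Less investment credit 45,000 kr → 40,850 kr

Alternative minimum tax:
  Adjusted income: 442,500 kr + 15,500 kr + 132,500 kr = 590,500 kr
  Exemption: 30,000 kr − 20% × (590,500 kr − 527,000 kr) = 30,000 kr − 12,700 kr = 17,300 kr
  Base: 590,500 kr − 17,300 kr = 573,200 kr
  573,200 kr × 28% = 160,496 kr

160,496 kr > 40,850 kr, so the alternative minimum tax is the binding amount.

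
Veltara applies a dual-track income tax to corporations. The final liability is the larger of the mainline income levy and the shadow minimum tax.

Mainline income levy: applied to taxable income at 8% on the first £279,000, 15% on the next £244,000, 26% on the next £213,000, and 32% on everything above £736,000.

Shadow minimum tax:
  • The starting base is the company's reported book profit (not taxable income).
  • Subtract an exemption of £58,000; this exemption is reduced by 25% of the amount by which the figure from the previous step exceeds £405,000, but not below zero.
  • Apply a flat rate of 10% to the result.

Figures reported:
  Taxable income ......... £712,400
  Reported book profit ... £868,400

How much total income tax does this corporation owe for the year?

Shadow minimum tax:
  Base (reported book profit): £868,400
  Exemption: 25% × (£868,400 − £405,000) = £115,850 ≥ £58,000, so the exemption is fully phased out
  Base: £868,400 − £0 = £868,400
  £868,400 × 10% = £86,840

Mainline income levy:
  £279,000 × 8% = £22,320
  £244,000 × 15% = £36,600
  £189,400 × 26% = £49,244
  → £108,164

£108,164 > £86,840, so the mainline income levy governs.

£108,164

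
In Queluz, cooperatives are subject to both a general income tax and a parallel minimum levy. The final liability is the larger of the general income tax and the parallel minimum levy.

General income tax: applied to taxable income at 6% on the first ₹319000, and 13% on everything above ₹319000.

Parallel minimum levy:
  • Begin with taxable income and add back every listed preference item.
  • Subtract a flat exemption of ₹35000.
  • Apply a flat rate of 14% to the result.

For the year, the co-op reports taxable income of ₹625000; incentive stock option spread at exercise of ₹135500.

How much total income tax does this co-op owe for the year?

Parallel minimum levy:
  Adjusted income: ₹625000 + ₹135500 = ₹760500
  Less exemption ₹35000 → base ₹725500
  ₹725500 × 14% = ₹101570

General income tax:
  ₹319000 × 6% = ₹19140
  ₹306000 × 13% = ₹39780
  → ₹58920

₹101570 > ₹58920, so the parallel minimum levy is the binding amount.

₹101570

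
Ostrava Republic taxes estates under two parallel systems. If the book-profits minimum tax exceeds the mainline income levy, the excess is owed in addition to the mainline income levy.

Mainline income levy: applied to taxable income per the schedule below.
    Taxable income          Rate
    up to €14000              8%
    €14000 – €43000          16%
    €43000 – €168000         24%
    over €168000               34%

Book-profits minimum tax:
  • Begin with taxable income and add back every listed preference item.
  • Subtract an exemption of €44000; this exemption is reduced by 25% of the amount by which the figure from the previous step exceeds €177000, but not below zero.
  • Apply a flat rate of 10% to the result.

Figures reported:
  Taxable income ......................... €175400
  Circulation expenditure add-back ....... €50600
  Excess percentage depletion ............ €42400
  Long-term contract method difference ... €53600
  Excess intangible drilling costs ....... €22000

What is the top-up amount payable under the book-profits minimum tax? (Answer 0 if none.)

Mainline income levy:
  €14000 × 8% = €1120
  €29000 × 16% = €4640
  €125000 × 24% = €30000
  €7400 × 34% = €2516
  → €38276

Book-profits minimum tax:
  Adjusted income: €175400 + €50600 + €42400 + €53600 + €22000 = €344000
  Exemption: €44000 − 25% × (€344000 − €177000) = €44000 − €41750 = €2250
  Base: €344000 − €2250 = €341750
  €341750 × 10% = €34175

€34175 ≤ €38276, so no add-on is due.

€0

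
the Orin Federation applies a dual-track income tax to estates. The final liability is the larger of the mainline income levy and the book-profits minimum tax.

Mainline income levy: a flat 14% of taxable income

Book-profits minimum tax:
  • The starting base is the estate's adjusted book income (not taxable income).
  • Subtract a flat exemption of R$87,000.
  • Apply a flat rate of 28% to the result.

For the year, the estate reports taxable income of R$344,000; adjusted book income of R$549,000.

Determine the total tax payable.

Book-profits minimum tax:
  Base (adjusted book income): R$549,000
  Less exemption R$87,000 → base R$462,000
  R$462,000 × 28% = R$129,360

Mainline income levy:
  R$344,000 × 14% = R$48,160

R$129,360 > R$48,160, so the book-profits minimum tax is the binding amount.

R$129,360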